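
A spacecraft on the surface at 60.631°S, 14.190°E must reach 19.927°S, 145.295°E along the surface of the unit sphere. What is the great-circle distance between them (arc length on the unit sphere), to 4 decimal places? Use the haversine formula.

1.5769

With latitudes φ₁ = -60.631°, φ₂ = -19.927° and longitude difference Δλ = 131.105°:
Haversine: a = sin²(Δφ/2) + cos φ₁ cos φ₂ sin²(Δλ/2) = 0.1210 + (0.4904)(0.9401)(0.8287) = 0.50305.
Central angle c = 2·arcsin(√a) = 1.57690 rad.
On the unit sphere the arc length equals the central angle: 1.5769.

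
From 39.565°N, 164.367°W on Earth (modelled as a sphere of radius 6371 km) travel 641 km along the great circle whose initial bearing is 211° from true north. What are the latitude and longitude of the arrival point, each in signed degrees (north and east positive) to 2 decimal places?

34.57°, -167.97°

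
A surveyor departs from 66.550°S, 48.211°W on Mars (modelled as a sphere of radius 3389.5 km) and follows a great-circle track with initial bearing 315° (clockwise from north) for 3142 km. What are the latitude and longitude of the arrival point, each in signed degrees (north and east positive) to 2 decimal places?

-19.00°, -84.95°

Angular distance δ = d/R = 3142/3389.5 = 0.92698 rad; initial bearing θ = 5.4978 rad.
sin φ₂ = sin φ₁ cos δ + cos φ₁ sin δ cos θ = (-0.9174)(0.6003) + (0.3979)(0.7998)(0.7071) = -0.3256, so φ₂ = -19.00°.
Δλ = atan2(sin θ sin δ cos φ₁, cos δ − sin φ₁ sin φ₂) = atan2(-0.2251, 0.3015) = -36.737°.
λ₂ = -48.211° − 36.737° = -84.95°.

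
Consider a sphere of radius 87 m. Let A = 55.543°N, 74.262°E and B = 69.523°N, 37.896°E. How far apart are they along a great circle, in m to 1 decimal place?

With latitudes φ₁ = 55.543°, φ₂ = 69.523° and longitude difference Δλ = -36.366°:
cos c = sin φ₁ sin φ₂ + cos φ₁ cos φ₂ cos Δλ = (0.8246)(0.9368) + (0.5658)(0.3498)(0.8052) = 0.93183,
so c = arccos(0.93183) = 0.37137 rad.
Distance = R·c = 87 × 0.3714 ≈ 32.3 m.

32.3 m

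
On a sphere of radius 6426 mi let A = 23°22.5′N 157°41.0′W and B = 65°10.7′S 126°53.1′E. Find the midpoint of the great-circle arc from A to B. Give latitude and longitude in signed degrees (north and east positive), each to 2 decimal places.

The central angle between A and B is δ = 1.8371 rad.
With f = 0.5, the slerp weights are sin((1−f)δ)/sin δ = 0.8238 and sin(fδ)/sin δ = 0.8238.
Weighted sum of the unit vectors: (0.8238)·(-0.8492,-0.3486,0.3967) + (0.8238)·(-0.2520,0.3358,-0.9076) = (-0.9071, -0.0105, -0.4208).
Converting back: φ = atan2(z, √(x²+y²)) = -24.89°, λ = atan2(y, x) = -179.33°.

-24.89°, -179.33°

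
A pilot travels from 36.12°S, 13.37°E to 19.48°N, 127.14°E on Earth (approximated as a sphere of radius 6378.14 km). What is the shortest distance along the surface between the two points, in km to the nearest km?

13384 km

With latitudes φ₁ = -36.120°, φ₂ = 19.480° and longitude difference Δλ = 113.770°:
cos c = sin φ₁ sin φ₂ + cos φ₁ cos φ₂ cos Δλ = (-0.5895)(0.3335) + (0.8078)(0.9428)(-0.4031) = -0.50353,
so c = arccos(-0.50353) = 2.09848 rad.
Distance = R·c = 6378.14 × 2.0985 ≈ 13384 km.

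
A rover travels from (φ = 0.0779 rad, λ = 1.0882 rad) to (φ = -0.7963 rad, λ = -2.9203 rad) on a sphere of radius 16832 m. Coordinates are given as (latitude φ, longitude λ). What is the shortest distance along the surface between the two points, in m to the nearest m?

Let φ₁ = 0.0779 rad, φ₂ = -0.7963 rad, and Δλ = 2.2747 rad.
Haversine: a = sin²(Δφ/2) + cos φ₁ cos φ₂ sin²(Δλ/2) = 0.1792 + (0.9970)(0.6994)(0.8236) = 0.75343.
Central angle c = 2·arcsin(√a) = 2.10234 rad.
Distance = R·c = 16832 × 2.1023 ≈ 35387 m.

35387 m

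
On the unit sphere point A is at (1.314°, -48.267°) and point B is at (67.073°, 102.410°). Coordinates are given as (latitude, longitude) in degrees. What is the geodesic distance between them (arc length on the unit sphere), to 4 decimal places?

With latitudes φ₁ = 1.314°, φ₂ = 67.073° and longitude difference Δλ = 150.677°:
cos c = sin φ₁ sin φ₂ + cos φ₁ cos φ₂ cos Δλ = (0.0229)(0.9210) + (0.9997)(0.3896)(-0.8719) = -0.31844,
so c = arccos(-0.31844) = 1.89488 rad.
On the unit sphere the arc length equals the central angle: 1.8949.

1.8949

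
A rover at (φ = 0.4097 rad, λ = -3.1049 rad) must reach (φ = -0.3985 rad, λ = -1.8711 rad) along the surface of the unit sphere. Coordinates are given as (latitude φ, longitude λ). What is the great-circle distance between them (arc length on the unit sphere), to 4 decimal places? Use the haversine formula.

1.4455

With latitudes φ₁ = 23.474°, φ₂ = -22.832° and longitude difference Δλ = 70.692°:
Haversine: a = sin²(Δφ/2) + cos φ₁ cos φ₂ sin²(Δλ/2) = 0.1546 + (0.9172)(0.9216)(0.3347) = 0.43752.
Central angle c = 2·arcsin(√a) = 1.44551 rad.
On the unit sphere the arc length equals the central angle: 1.4455.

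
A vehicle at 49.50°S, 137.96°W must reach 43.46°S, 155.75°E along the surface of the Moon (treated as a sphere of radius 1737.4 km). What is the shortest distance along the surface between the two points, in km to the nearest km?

1351 km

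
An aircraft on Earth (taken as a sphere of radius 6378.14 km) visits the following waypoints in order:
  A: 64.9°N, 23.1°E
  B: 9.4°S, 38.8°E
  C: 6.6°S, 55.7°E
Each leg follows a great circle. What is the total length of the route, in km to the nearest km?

10263 km

Leg A→B: central angle 1.3130 rad, distance 8374.3 km.
Leg B→C: central angle 0.2961 rad, distance 1888.6 km.
Total: 8374.3 + 1888.6 ≈ 10263 km.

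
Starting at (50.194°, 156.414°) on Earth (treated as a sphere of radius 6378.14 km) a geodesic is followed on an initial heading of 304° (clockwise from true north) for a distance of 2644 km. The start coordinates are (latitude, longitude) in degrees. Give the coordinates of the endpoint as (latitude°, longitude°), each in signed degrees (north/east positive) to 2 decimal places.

57.92°, 117.45°

Angular distance δ = d/R = 2644/6378.14 = 0.41454 rad; initial bearing θ = 5.3058 rad.
sin φ₂ = sin φ₁ cos δ + cos φ₁ sin δ cos θ = (0.7682)(0.9153) + (0.6402)(0.4028)(0.5592) = 0.8473, so φ₂ = 57.92°.
Δλ = atan2(sin θ sin δ cos φ₁, cos δ − sin φ₁ sin φ₂) = atan2(-0.2138, 0.2644) = -38.959°.
λ₂ = 156.414° − 38.959° = 117.45°.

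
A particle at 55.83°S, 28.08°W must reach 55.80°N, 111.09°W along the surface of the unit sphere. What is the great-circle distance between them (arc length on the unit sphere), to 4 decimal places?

2.2730

With latitudes φ₁ = -55.830°, φ₂ = 55.800° and longitude difference Δλ = -83.010°:
cos c = sin φ₁ sin φ₂ + cos φ₁ cos φ₂ cos Δλ = (-0.8274)(0.8271) + (0.5617)(0.5621)(0.1217) = -0.64589,
so c = arccos(-0.64589) = 2.27298 rad.
On the unit sphere the arc length equals the central angle: 2.2730.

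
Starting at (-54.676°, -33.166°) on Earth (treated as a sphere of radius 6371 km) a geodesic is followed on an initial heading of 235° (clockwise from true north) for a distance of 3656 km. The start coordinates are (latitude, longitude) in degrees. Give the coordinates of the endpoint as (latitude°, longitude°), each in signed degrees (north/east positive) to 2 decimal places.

-59.91°, -95.66°

Angular distance δ = d/R = 3656/6371 = 0.57385 rad; initial bearing θ = 4.1015 rad.
sin φ₂ = sin φ₁ cos δ + cos φ₁ sin δ cos θ = (-0.8159)(0.8398) + (0.5782)(0.5429)(-0.5736) = -0.8652, so φ₂ = -59.91°.
Δλ = atan2(sin θ sin δ cos φ₁, cos δ − sin φ₁ sin φ₂) = atan2(-0.2571, 0.1339) = -62.496°.
λ₂ = -33.166° − 62.496° = -95.66°.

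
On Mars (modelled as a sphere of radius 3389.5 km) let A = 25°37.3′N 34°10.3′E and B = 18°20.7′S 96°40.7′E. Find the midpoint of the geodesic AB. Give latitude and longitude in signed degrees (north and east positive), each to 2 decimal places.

Central angle δ = 1.3088 rad. Interpolating on the sphere with fraction f = 0.5:
P = [sin((1−f)δ)·A + sin(fδ)·B] / sin δ = 0.6302·A + 0.6302·B in Cartesian coordinates,
giving P = (0.4006, 0.9133, 0.0742), i.e. latitude 4.25°, longitude 66.32°.

4.25°, 66.32°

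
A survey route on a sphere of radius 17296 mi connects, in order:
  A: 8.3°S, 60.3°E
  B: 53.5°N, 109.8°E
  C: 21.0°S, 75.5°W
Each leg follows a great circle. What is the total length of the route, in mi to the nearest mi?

66958 mi

Leg A→B: central angle 1.3013 rad, distance 22507.8 mi.
Leg B→C: central angle 2.5700 rad, distance 44450.0 mi.
Total: 22507.8 + 44450.0 ≈ 66958 mi.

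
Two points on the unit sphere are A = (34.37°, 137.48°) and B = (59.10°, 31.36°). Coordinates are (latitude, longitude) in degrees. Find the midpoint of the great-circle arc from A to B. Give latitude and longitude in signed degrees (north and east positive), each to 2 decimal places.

59.37°, 101.63°

The central angle between A and B is δ = 1.1953 rad.
With f = 0.5, the slerp weights are sin((1−f)δ)/sin δ = 0.6048 and sin(fδ)/sin δ = 0.6048.
Weighted sum of the unit vectors: (0.6048)·(-0.6084,0.5579,0.5645) + (0.6048)·(0.4385,0.2673,0.8581) = (-0.1027, 0.4991, 0.8605).
Converting back: φ = atan2(z, √(x²+y²)) = 59.37°, λ = atan2(y, x) = 101.63°.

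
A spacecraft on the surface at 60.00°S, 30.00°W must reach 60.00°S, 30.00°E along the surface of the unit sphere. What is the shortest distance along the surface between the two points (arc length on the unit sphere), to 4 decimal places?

0.5054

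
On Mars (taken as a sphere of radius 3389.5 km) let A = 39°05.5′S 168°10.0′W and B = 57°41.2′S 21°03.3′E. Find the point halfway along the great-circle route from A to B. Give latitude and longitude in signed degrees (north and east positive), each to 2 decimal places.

-79.90°, 172.81°

Central angle δ = 1.4471 rad. Interpolating on the sphere with fraction f = 0.5:
P = [sin((1−f)δ)·A + sin(fδ)·B] / sin δ = 0.6671·A + 0.6671·B in Cartesian coordinates,
giving P = (-0.1740, 0.0219, -0.9845), i.e. latitude -79.90°, longitude 172.81°.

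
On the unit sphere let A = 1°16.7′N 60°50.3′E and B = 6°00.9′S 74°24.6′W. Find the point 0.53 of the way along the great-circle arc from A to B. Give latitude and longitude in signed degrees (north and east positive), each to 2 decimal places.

-6.47°, -10.49°

Central angle δ = 2.3580 rad. Interpolating on the sphere with fraction f = 0.53:
P = [sin((1−f)δ)·A + sin(fδ)·B] / sin δ = 1.2680·A + 1.3445·B in Cartesian coordinates,
giving P = (0.9770, -0.1809, -0.1126), i.e. latitude -6.47°, longitude -10.49°.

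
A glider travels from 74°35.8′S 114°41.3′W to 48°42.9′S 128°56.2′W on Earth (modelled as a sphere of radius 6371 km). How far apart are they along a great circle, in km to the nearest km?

2956 km

In radians: φ₁ = -1.3020, φ₂ = -0.8502, Δλ = -14.248° = -0.2487 rad.
Haversine: a = sin²(Δφ/2) + cos φ₁ cos φ₂ sin²(Δλ/2) = 0.0502 + (0.2656)(0.6598)(0.0154) = 0.05285.
Central angle c = 2·arcsin(√a) = 0.46392 rad.
Distance = R·c = 6371 × 0.4639 ≈ 2956 km.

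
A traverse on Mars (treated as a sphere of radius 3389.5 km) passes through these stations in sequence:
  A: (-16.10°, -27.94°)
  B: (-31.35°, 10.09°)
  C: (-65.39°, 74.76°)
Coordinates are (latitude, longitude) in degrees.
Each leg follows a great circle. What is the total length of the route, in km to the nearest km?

5269 km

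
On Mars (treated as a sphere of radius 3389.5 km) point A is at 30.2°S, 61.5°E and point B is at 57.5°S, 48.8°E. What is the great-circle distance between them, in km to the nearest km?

1697 km

With latitudes φ₁ = -30.200°, φ₂ = -57.500° and longitude difference Δλ = -12.700°:
Haversine: a = sin²(Δφ/2) + cos φ₁ cos φ₂ sin²(Δλ/2) = 0.0557 + (0.8643)(0.5373)(0.0122) = 0.06137.
Central angle c = 2·arcsin(√a) = 0.50068 rad.
Distance = R·c = 3389.5 × 0.5007 ≈ 1697 km.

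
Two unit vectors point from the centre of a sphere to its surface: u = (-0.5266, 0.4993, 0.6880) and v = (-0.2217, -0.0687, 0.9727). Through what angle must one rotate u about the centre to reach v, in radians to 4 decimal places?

u·v = 0.7517; |u| = 1.0000, |v| = 1.0000.
cos θ = (u·v)/(|u||v|) = 0.7517, so θ = 0.7202 rad.

0.7202 rad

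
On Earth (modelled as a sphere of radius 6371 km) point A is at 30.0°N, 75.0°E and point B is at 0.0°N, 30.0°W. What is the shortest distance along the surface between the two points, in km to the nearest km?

With latitudes φ₁ = 30.000°, φ₂ = 0.000° and longitude difference Δλ = -105.000°:
Haversine: a = sin²(Δφ/2) + cos φ₁ cos φ₂ sin²(Δλ/2) = 0.0670 + (0.8660)(1.0000)(0.6294) = 0.61207.
Central angle c = 2·arcsin(√a) = 1.79686 rad.
Distance = R·c = 6371 × 1.7969 ≈ 11448 km.

11448 km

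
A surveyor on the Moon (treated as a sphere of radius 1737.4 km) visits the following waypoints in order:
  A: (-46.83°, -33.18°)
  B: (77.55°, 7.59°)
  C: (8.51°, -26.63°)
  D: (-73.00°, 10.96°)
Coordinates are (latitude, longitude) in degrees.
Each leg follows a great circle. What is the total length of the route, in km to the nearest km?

Leg A→B: central angle 2.2149 rad, distance 3848.1 km.
Leg B→C: central angle 1.2442 rad, distance 2161.7 km.
Leg C→D: central angle 1.4831 rad, distance 2576.7 km.
Total: 3848.1 + 2161.7 + 2576.7 ≈ 8587 km.

8587 km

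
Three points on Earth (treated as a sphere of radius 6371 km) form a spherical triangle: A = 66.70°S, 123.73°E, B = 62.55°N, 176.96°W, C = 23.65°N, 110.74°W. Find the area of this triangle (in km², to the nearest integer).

96145742 km²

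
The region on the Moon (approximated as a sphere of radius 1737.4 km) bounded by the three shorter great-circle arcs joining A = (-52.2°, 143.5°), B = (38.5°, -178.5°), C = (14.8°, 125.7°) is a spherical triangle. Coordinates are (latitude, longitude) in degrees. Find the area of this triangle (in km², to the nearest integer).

2152628 km²

Side lengths (central angles): a = 0.9468, b = 1.2000, c = 1.6849 rad; semiperimeter s = 1.9158.
By l'Huilier's theorem, tan(E/4) = √[tan(s/2) tan((s−a)/2) tan((s−b)/2) tan((s−c)/2)], giving spherical excess E = 0.7131 rad.
Area = E·R² = 0.7131 × (1737.4)² ≈ 2152628 km².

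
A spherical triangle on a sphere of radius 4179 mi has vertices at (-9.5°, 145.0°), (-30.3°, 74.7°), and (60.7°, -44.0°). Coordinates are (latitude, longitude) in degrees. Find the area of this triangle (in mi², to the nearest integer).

Side lengths (central angles): a = 2.2691, b = 2.2404, c = 1.1914 rad; semiperimeter s = 2.8504.
By l'Huilier's theorem, tan(E/4) = √[tan(s/2) tan((s−a)/2) tan((s−b)/2) tan((s−c)/2)], giving spherical excess E = 2.7893 rad.
Area = E·R² = 2.7893 × (4179)² ≈ 48712533 mi².

48712533 mi²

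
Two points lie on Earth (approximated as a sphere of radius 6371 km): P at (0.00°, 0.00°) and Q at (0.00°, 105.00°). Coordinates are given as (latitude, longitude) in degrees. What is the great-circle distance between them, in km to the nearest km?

11675 km

In radians: φ₁ = 0.0000, φ₂ = 0.0000, Δλ = 105.000° = 1.8326 rad.
Haversine: a = sin²(Δφ/2) + cos φ₁ cos φ₂ sin²(Δλ/2) = 0.0000 + (1.0000)(1.0000)(0.6294) = 0.62941.
Central angle c = 2·arcsin(√a) = 1.83260 rad.
Distance = R·c = 6371 × 1.8326 ≈ 11675 km.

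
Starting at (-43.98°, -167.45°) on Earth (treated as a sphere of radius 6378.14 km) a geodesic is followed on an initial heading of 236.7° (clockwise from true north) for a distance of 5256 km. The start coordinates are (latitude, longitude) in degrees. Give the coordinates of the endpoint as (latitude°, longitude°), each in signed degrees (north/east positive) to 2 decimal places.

-49.61°, 121.36°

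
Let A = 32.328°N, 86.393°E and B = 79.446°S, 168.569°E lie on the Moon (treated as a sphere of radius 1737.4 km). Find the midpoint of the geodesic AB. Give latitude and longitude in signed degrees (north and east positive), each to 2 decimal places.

Central angle δ = 2.0998 rad. Interpolating on the sphere with fraction f = 0.5:
P = [sin((1−f)δ)·A + sin(fδ)·B] / sin δ = 1.0047·A + 1.0047·B in Cartesian coordinates,
giving P = (-0.1270, 0.8837, -0.4504), i.e. latitude -26.77°, longitude 98.18°.

-26.77°, 98.18°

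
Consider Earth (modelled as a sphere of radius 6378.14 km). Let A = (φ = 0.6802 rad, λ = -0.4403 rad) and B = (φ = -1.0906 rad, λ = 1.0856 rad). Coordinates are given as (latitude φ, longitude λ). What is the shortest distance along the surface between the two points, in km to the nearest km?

With latitudes φ₁ = 38.973°, φ₂ = -62.487° and longitude difference Δλ = 87.428°:
Haversine: a = sin²(Δφ/2) + cos φ₁ cos φ₂ sin²(Δλ/2) = 0.5993 + (0.7774)(0.4620)(0.4776) = 0.77085.
Central angle c = 2·arcsin(√a) = 2.14325 rad.
Distance = R·c = 6378.14 × 2.1433 ≈ 13670 km.

13670 km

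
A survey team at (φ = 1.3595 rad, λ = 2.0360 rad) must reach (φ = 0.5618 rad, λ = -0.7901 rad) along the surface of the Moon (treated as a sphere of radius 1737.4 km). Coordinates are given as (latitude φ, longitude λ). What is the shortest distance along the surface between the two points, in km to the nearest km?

With latitudes φ₁ = 77.894°, φ₂ = 32.189° and longitude difference Δλ = -161.924°:
Haversine: a = sin²(Δφ/2) + cos φ₁ cos φ₂ sin²(Δλ/2) = 0.1508 + (0.2097)(0.8463)(0.9753) = 0.32393.
Central angle c = 2·arcsin(√a) = 1.21095 rad.
Distance = R·c = 1737.4 × 1.2109 ≈ 2104 km.

2104 km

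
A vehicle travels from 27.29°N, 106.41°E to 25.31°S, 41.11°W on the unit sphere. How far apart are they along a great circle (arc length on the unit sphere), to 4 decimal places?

In radians: φ₁ = 0.4763, φ₂ = -0.4417, Δλ = -147.520° = -2.5747 rad.
cos c = sin φ₁ sin φ₂ + cos φ₁ cos φ₂ cos Δλ = (0.4585)(-0.4275) + (0.8887)(0.9040)(-0.8436) = -0.87374,
so c = arccos(-0.87374) = 2.63363 rad.
On the unit sphere the arc length equals the central angle: 2.6336.

2.6336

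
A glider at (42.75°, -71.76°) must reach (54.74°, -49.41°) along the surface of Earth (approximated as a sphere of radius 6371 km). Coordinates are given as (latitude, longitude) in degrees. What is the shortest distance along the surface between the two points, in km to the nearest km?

In radians: φ₁ = 0.7461, φ₂ = 0.9554, Δλ = 22.350° = 0.3901 rad.
cos c = sin φ₁ sin φ₂ + cos φ₁ cos φ₂ cos Δλ = (0.6788)(0.8165) + (0.7343)(0.5773)(0.9249) = 0.94634,
so c = arccos(0.94634) = 0.32908 rad.
Distance = R·c = 6371 × 0.3291 ≈ 2097 km.

2097 km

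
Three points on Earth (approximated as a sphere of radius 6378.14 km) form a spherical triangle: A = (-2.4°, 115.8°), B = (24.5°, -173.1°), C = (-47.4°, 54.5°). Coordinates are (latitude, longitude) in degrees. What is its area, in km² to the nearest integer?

31208296 km²

Side lengths (central angles): a = 2.3754, b = 1.2072, c = 1.2900 rad; semiperimeter s = 2.4363.
By l'Huilier's theorem, tan(E/4) = √[tan(s/2) tan((s−a)/2) tan((s−b)/2) tan((s−c)/2)], giving spherical excess E = 0.7672 rad.
Area = E·R² = 0.7672 × (6378.14)² ≈ 31208296 km².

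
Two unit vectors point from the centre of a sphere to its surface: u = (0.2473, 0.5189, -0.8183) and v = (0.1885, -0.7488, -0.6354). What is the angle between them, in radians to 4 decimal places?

1.3918 rad

u·v = 0.1780; |u| = 1.0000, |v| = 1.0000.
cos θ = (u·v)/(|u||v|) = 0.1780, so θ = 1.3918 rad.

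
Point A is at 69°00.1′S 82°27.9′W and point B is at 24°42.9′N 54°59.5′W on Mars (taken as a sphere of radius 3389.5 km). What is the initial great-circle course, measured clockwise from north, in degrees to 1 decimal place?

With φ₁ = -1.2043, φ₂ = 0.4314, Δλ = 0.4795 rad, the forward-azimuth formula gives
θ = atan2( sin Δλ cos φ₂ , cos φ₁ sin φ₂ − sin φ₁ cos φ₂ cos Δλ ) = atan2(0.4191, 0.9023) = 24.91°.
So the initial bearing is 24.9°.

24.9°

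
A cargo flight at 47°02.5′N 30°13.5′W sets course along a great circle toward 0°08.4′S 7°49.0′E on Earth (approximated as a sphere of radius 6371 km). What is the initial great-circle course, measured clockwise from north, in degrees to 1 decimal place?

Δλ = 38.042° = 0.6640 rad.
y = sin Δλ · cos φ₂ = (0.6162)(1.0000) = 0.6162
x = cos φ₁ sin φ₂ − sin φ₁ cos φ₂ cos Δλ = (0.6815)(-0.0024) − (0.7318)(1.0000)(0.7876) = -0.5780
θ = atan2(y, x) = 133.17°, so the bearing is 133.2°.

133.2°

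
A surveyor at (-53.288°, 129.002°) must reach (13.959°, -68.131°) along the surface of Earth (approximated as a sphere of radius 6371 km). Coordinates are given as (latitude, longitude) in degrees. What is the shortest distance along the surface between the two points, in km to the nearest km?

15389 km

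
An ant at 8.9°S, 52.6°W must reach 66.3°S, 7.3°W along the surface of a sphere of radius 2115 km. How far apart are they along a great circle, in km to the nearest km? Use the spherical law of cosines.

In radians: φ₁ = -0.1553, φ₂ = -1.1572, Δλ = 45.300° = 0.7906 rad.
cos c = sin φ₁ sin φ₂ + cos φ₁ cos φ₂ cos Δλ = (-0.1547)(-0.9157) + (0.9880)(0.4019)(0.7034) = 0.42099,
so c = arccos(0.42099) = 1.13626 rad.
Distance = R·c = 2115 × 1.1363 ≈ 2403 km.

2403 km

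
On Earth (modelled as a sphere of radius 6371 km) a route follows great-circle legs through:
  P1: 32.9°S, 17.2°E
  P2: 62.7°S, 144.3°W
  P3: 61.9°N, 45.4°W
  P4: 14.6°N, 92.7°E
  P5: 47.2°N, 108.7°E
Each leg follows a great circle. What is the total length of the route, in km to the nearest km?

40030 km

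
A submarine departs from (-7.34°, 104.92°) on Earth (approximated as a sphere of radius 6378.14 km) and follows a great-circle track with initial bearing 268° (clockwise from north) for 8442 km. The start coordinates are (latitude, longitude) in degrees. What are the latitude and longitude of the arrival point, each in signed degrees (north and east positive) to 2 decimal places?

-3.72°, 28.74°

Angular distance δ = d/R = 8442/6378.14 = 1.32358 rad; initial bearing θ = 4.6775 rad.
sin φ₂ = sin φ₁ cos δ + cos φ₁ sin δ cos θ = (-0.1278)(0.2447) + (0.9918)(0.9696)(-0.0349) = -0.0648, so φ₂ = -3.72°.
Δλ = atan2(sin θ sin δ cos φ₁, cos δ − sin φ₁ sin φ₂) = atan2(-0.9611, 0.2364) = -76.180°.
λ₂ = 104.920° − 76.180° = 28.74°.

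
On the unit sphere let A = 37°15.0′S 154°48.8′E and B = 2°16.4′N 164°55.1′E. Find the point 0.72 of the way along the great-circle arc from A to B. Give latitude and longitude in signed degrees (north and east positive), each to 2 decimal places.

-8.83°, 162.46°

The central angle between A and B is δ = 0.7090 rad.
With f = 0.72, the slerp weights are sin((1−f)δ)/sin δ = 0.3029 and sin(fδ)/sin δ = 0.7504.
Weighted sum of the unit vectors: (0.3029)·(-0.7203,0.3388,-0.6053) + (0.7504)·(-0.9648,0.2600,0.0397) = (-0.9422, 0.2977, -0.1536).
Converting back: φ = atan2(z, √(x²+y²)) = -8.83°, λ = atan2(y, x) = 162.46°.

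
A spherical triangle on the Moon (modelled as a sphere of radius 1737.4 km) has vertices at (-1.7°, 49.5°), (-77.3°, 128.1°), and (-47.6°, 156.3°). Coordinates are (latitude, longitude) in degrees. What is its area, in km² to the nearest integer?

Side lengths (central angles): a = 0.5528, b = 1.7446, c = 1.4984 rad; semiperimeter s = 1.8979.
By l'Huilier's theorem, tan(E/4) = √[tan(s/2) tan((s−a)/2) tan((s−b)/2) tan((s−c)/2)], giving spherical excess E = 0.5228 rad.
Area = E·R² = 0.5228 × (1737.4)² ≈ 1578111 km².

1578111 km²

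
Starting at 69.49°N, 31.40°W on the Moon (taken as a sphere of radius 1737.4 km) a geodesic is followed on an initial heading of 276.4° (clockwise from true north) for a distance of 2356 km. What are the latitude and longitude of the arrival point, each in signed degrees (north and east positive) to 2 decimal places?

Angular distance δ = d/R = 2356/1737.4 = 1.35605 rad; initial bearing θ = 4.8241 rad.
sin φ₂ = sin φ₁ cos δ + cos φ₁ sin δ cos θ = (0.9366)(0.2131) + (0.3504)(0.9770)(0.1115) = 0.2378, so φ₂ = 13.75°.
Δλ = atan2(sin θ sin δ cos φ₁, cos δ − sin φ₁ sin φ₂) = atan2(-0.3402, -0.0096) = -91.613°.
λ₂ = -31.400° − 91.613° = -123.01°.

13.75°, -123.01°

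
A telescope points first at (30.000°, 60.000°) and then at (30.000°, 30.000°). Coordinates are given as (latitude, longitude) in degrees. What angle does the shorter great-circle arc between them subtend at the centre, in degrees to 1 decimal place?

In radians: φ₁ = 0.5236, φ₂ = 0.5236, Δλ = -30.000° = -0.5236 rad.
Haversine: a = sin²(Δφ/2) + cos φ₁ cos φ₂ sin²(Δλ/2) = 0.0000 + (0.8660)(0.8660)(0.0670) = 0.05024.
Central angle c = 2·arcsin(√a) = 0.45213 rad.
So the angular separation is 25.9°.

25.9°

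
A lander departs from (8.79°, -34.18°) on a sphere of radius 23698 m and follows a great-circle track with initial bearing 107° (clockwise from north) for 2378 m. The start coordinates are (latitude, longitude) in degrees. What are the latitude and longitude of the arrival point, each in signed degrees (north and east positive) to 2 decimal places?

7.07°, -28.64°

Angular distance δ = d/R = 2378/23698 = 0.10035 rad; initial bearing θ = 1.8675 rad.
sin φ₂ = sin φ₁ cos δ + cos φ₁ sin δ cos θ = (0.1528)(0.9950) + (0.9883)(0.1002)(-0.2924) = 0.1231, so φ₂ = 7.07°.
Δλ = atan2(sin θ sin δ cos φ₁, cos δ − sin φ₁ sin φ₂) = atan2(0.0947, 0.9762) = 5.540°.
λ₂ = -34.180° + 5.540° = -28.64°.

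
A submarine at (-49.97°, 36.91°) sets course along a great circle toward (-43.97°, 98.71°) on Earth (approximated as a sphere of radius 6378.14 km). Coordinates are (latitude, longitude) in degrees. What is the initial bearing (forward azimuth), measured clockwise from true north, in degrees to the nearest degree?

With φ₁ = -0.8721, φ₂ = -0.7674, Δλ = 1.0786 rad, the forward-azimuth formula gives
θ = atan2( sin Δλ cos φ₂ , cos φ₁ sin φ₂ − sin φ₁ cos φ₂ cos Δλ ) = atan2(0.6343, -0.1861) = 106.36°.
So the initial bearing is 106°.

106°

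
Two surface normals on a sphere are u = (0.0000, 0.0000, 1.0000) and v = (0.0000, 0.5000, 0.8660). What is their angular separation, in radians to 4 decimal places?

u·v = 0.8660; |u| = 1.0000, |v| = 1.0000.
cos θ = (u·v)/(|u||v|) = 0.8660, so θ = 0.5236 rad.

0.5236 rad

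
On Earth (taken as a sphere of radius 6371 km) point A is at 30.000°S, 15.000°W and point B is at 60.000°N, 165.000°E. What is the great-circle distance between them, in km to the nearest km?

16679 km

In radians: φ₁ = -0.5236, φ₂ = 1.0472, Δλ = -180.000° = -3.1416 rad.
cos c = sin φ₁ sin φ₂ + cos φ₁ cos φ₂ cos Δλ = (-0.5000)(0.8660) + (0.8660)(0.5000)(-1.0000) = -0.86603,
so c = arccos(-0.86603) = 2.61799 rad.
Distance = R·c = 6371 × 2.6180 ≈ 16679 km.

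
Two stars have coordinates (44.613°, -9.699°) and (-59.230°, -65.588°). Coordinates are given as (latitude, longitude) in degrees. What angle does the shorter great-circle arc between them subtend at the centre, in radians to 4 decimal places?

Let φ₁ = 0.7786 rad, φ₂ = -1.0338 rad, and Δλ = -0.9754 rad.
cos c = sin φ₁ sin φ₂ + cos φ₁ cos φ₂ cos Δλ = (0.7023)(-0.8592) + (0.7119)(0.5116)(0.5608) = -0.39921,
so c = arccos(-0.39921) = 1.98146 rad.
So the angular separation is 1.9815 rad.

1.9815 rad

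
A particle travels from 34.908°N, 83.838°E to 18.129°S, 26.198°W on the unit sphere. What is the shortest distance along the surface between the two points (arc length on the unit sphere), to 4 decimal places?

Let φ₁ = 0.6093 rad, φ₂ = -0.3164 rad, and Δλ = -1.9205 rad.
cos c = sin φ₁ sin φ₂ + cos φ₁ cos φ₂ cos Δλ = (0.5723)(-0.3112) + (0.8201)(0.9504)(-0.3426) = -0.44508,
so c = arccos(-0.44508) = 2.03206 rad.
On the unit sphere the arc length equals the central angle: 2.0321.

2.0321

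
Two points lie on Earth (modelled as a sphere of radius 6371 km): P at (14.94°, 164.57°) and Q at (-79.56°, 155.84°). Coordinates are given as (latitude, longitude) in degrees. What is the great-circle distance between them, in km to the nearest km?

Let φ₁ = 0.2608 rad, φ₂ = -1.3886 rad, and Δλ = -0.1524 rad.
cos c = sin φ₁ sin φ₂ + cos φ₁ cos φ₂ cos Δλ = (0.2578)(-0.9834) + (0.9662)(0.1812)(0.9884) = -0.08049,
so c = arccos(-0.08049) = 1.65137 rad.
Distance = R·c = 6371 × 1.6514 ≈ 10521 km.

10521 km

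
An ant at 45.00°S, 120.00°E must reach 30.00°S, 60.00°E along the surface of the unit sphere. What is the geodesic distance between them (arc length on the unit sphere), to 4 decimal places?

Let φ₁ = -0.7854 rad, φ₂ = -0.5236 rad, and Δλ = -1.0472 rad.
cos c = sin φ₁ sin φ₂ + cos φ₁ cos φ₂ cos Δλ = (-0.7071)(-0.5000) + (0.7071)(0.8660)(0.5000) = 0.65974,
so c = arccos(0.65974) = 0.85032 rad.
On the unit sphere the arc length equals the central angle: 0.8503.

0.8503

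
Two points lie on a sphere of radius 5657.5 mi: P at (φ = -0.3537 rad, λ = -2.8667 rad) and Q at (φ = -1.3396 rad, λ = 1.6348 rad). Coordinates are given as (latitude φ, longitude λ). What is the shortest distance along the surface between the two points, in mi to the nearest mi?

7209 mi

With latitudes φ₁ = -20.266°, φ₂ = -76.753° and longitude difference Δλ = -102.083°:
Haversine: a = sin²(Δφ/2) + cos φ₁ cos φ₂ sin²(Δλ/2) = 0.2239 + (0.9381)(0.2291)(0.6047) = 0.35392.
Central angle c = 2·arcsin(√a) = 1.27431 rad.
Distance = R·c = 5657.5 × 1.2743 ≈ 7209 mi.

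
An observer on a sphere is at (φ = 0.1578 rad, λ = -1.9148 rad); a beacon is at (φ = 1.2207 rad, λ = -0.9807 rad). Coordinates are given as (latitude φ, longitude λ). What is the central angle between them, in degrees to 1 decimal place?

69.6°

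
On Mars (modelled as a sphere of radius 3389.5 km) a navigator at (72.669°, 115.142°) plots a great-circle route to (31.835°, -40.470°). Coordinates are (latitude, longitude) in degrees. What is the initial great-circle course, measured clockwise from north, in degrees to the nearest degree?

339°

Δλ = -155.612° = -2.7159 rad.
y = sin Δλ · cos φ₂ = (-0.4129)(0.8496) = -0.3508
x = cos φ₁ sin φ₂ − sin φ₁ cos φ₂ cos Δλ = (0.2979)(0.5275) − (0.9546)(0.8496)(-0.9108) = 0.8958
θ = atan2(y, x) = -21.39°; adding 360° gives 339°.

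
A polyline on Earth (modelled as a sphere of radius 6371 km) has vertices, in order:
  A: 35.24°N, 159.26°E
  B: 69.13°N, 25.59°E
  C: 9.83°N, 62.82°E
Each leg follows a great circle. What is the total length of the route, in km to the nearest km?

Leg A→B: central angle 1.2258 rad, distance 7809.3 km.
Leg B→C: central angle 1.1163 rad, distance 7111.9 km.
Total: 7809.3 + 7111.9 ≈ 14921 km.

14921 km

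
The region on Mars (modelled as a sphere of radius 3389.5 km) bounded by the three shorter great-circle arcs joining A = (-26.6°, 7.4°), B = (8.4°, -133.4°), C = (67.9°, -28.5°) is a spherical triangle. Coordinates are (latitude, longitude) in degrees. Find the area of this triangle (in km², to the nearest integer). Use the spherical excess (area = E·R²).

Side lengths (central angles): a = 1.5311, b = 1.7136, c = 2.4202 rad; semiperimeter s = 2.8325.
By l'Huilier's theorem, tan(E/4) = √[tan(s/2) tan((s−a)/2) tan((s−b)/2) tan((s−c)/2)], giving spherical excess E = 2.6987 rad.
Area = E·R² = 2.6987 × (3389.5)² ≈ 31004597 km².

31004597 km²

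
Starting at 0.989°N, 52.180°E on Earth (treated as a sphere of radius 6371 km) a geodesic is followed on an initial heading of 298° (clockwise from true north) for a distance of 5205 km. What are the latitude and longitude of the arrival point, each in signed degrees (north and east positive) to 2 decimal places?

Angular distance δ = d/R = 5205/6371 = 0.81698 rad; initial bearing θ = 5.2011 rad.
sin φ₂ = sin φ₁ cos δ + cos φ₁ sin δ cos θ = (0.0173)(0.6844) + (0.9999)(0.7291)(0.4695) = 0.3540, so φ₂ = 20.74°.
Δλ = atan2(sin θ sin δ cos φ₁, cos δ − sin φ₁ sin φ₂) = atan2(-0.6436, 0.6783) = -43.498°.
λ₂ = 52.180° − 43.498° = 8.68°.

20.74°, 8.68°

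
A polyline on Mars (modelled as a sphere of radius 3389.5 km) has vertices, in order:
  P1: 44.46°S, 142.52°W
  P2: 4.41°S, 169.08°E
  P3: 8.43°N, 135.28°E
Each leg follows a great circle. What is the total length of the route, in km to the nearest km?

Leg P1→P2: central angle 1.0165 rad, distance 3445.5 km.
Leg P2→P3: central angle 0.6295 rad, distance 2133.8 km.
Total: 3445.5 + 2133.8 ≈ 5579 km.

5579 km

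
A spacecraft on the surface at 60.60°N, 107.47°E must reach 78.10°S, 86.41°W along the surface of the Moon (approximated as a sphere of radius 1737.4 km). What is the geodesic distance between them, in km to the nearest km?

4911 km

Let φ₁ = 1.0577 rad, φ₂ = -1.3631 rad, and Δλ = 2.8993 rad.
cos c = sin φ₁ sin φ₂ + cos φ₁ cos φ₂ cos Δλ = (0.8712)(-0.9785) + (0.4909)(0.2062)(-0.9708) = -0.95076,
so c = arccos(-0.95076) = 2.82648 rad.
Distance = R·c = 1737.4 × 2.8265 ≈ 4911 km.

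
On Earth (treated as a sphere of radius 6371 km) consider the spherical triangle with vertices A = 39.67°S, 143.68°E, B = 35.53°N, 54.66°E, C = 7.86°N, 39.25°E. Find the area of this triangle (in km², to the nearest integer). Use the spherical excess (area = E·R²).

30463365 km²

Side lengths (central angles): a = 0.5420, b = 1.8518, c = 1.9393 rad; semiperimeter s = 2.1666.
By l'Huilier's theorem, tan(E/4) = √[tan(s/2) tan((s−a)/2) tan((s−b)/2) tan((s−c)/2)], giving spherical excess E = 0.7505 rad.
Area = E·R² = 0.7505 × (6371)² ≈ 30463365 km².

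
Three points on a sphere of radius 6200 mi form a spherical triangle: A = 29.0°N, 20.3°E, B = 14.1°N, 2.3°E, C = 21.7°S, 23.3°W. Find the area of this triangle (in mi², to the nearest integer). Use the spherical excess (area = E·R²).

1123580 mi²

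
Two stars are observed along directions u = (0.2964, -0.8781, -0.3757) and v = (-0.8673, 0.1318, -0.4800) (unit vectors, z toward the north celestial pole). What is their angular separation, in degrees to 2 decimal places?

101.10°

u·v = -0.1925; |u| = 1.0000, |v| = 1.0000.
cos θ = (u·v)/(|u||v|) = -0.1925, so θ = 101.10°.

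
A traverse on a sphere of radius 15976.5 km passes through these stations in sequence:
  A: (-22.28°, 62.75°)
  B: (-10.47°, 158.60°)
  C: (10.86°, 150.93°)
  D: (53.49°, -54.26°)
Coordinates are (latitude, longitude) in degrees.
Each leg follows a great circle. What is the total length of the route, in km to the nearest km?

63070 km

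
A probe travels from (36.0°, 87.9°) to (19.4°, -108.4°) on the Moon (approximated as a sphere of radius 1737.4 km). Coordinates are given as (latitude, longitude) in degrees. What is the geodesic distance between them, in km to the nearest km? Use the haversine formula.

3714 km

In radians: φ₁ = 0.6283, φ₂ = 0.3386, Δλ = 163.700° = 2.8571 rad.
Haversine: a = sin²(Δφ/2) + cos φ₁ cos φ₂ sin²(Δλ/2) = 0.0208 + (0.8090)(0.9432)(0.9799) = 0.76859.
Central angle c = 2·arcsin(√a) = 2.13788 rad.
Distance = R·c = 1737.4 × 2.1379 ≈ 3714 km.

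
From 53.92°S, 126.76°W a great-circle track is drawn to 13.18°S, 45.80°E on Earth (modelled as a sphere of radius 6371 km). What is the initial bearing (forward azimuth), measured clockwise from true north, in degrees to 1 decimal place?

172.2°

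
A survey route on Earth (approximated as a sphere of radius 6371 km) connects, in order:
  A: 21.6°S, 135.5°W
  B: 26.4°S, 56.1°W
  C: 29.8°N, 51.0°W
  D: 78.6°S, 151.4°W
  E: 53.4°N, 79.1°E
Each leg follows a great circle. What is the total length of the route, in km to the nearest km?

44331 km

Leg A→B: central angle 1.2484 rad, distance 7953.3 km.
Leg B→C: central angle 0.9846 rad, distance 6272.7 km.
Leg C→D: central angle 2.1155 rad, distance 13477.6 km.
Leg D→E: central angle 2.6099 rad, distance 16627.5 km.
Total: 7953.3 + 6272.7 + 13477.6 + 16627.5 ≈ 44331 km.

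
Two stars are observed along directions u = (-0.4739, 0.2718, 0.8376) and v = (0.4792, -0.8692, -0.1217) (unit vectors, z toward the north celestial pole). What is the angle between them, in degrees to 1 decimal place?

u·v = -0.5653; |u| = 1.0000, |v| = 1.0000.
cos θ = (u·v)/(|u||v|) = -0.5653, so θ = 124.4°.

124.4°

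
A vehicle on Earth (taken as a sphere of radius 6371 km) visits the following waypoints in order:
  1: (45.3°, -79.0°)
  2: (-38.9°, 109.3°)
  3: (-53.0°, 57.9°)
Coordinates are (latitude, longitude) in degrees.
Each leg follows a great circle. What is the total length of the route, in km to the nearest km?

23195 km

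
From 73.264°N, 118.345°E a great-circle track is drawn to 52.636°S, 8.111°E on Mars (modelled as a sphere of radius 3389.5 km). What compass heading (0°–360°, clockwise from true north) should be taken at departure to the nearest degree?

267°

Δλ = -110.234° = -1.9239 rad.
y = sin Δλ · cos φ₂ = (-0.9383)(0.6069) = -0.5694
x = cos φ₁ sin φ₂ − sin φ₁ cos φ₂ cos Δλ = (0.2880)(-0.7948) − (0.9576)(0.6069)(-0.3459) = -0.0279
θ = atan2(y, x) = -92.80°; adding 360° gives 267°.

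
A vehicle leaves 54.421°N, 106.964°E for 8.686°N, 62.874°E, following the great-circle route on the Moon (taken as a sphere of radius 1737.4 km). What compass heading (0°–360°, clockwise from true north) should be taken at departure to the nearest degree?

235°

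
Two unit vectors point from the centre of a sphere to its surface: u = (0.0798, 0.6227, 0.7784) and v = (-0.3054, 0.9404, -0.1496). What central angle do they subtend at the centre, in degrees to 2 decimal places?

u·v = 0.4448; |u| = 1.0000, |v| = 1.0000.
cos θ = (u·v)/(|u||v|) = 0.4448, so θ = 63.59°.

63.59°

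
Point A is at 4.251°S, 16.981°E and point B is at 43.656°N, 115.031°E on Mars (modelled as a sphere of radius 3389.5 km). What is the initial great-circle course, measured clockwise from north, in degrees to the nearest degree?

46°

Δλ = 98.050° = 1.7113 rad.
y = sin Δλ · cos φ₂ = (0.9901)(0.7235) = 0.7164
x = cos φ₁ sin φ₂ − sin φ₁ cos φ₂ cos Δλ = (0.9972)(0.6903) − (-0.0741)(0.7235)(-0.1400) = 0.6809
θ = atan2(y, x) = 46.45°, so the bearing is 46°.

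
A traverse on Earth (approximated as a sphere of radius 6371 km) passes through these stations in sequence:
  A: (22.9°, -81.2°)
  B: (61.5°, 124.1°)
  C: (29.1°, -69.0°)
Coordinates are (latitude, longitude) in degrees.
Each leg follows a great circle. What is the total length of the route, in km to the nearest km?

20233 km

Leg A→B: central angle 1.6262 rad, distance 10360.8 km.
Leg B→C: central angle 1.5495 rad, distance 9871.7 km.
Total: 10360.8 + 9871.7 ≈ 20233 km.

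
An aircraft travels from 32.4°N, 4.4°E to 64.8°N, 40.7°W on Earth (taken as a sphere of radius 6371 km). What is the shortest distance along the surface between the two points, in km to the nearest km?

4713 km

Let φ₁ = 0.5655 rad, φ₂ = 1.1310 rad, and Δλ = -0.7871 rad.
cos c = sin φ₁ sin φ₂ + cos φ₁ cos φ₂ cos Δλ = (0.5358)(0.9048) + (0.8443)(0.4258)(0.7059) = 0.73859,
so c = arccos(0.73859) = 0.73982 rad.
Distance = R·c = 6371 × 0.7398 ≈ 4713 km.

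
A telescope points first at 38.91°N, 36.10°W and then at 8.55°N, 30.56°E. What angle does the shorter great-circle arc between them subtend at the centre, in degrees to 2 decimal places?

66.53°

In radians: φ₁ = 0.6791, φ₂ = 0.1492, Δλ = 66.660° = 1.1634 rad.
cos c = sin φ₁ sin φ₂ + cos φ₁ cos φ₂ cos Δλ = (0.6281)(0.1487) + (0.7781)(0.9889)(0.3962) = 0.39824,
so c = arccos(0.39824) = 1.16120 rad.
So the angular separation is 66.53°.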